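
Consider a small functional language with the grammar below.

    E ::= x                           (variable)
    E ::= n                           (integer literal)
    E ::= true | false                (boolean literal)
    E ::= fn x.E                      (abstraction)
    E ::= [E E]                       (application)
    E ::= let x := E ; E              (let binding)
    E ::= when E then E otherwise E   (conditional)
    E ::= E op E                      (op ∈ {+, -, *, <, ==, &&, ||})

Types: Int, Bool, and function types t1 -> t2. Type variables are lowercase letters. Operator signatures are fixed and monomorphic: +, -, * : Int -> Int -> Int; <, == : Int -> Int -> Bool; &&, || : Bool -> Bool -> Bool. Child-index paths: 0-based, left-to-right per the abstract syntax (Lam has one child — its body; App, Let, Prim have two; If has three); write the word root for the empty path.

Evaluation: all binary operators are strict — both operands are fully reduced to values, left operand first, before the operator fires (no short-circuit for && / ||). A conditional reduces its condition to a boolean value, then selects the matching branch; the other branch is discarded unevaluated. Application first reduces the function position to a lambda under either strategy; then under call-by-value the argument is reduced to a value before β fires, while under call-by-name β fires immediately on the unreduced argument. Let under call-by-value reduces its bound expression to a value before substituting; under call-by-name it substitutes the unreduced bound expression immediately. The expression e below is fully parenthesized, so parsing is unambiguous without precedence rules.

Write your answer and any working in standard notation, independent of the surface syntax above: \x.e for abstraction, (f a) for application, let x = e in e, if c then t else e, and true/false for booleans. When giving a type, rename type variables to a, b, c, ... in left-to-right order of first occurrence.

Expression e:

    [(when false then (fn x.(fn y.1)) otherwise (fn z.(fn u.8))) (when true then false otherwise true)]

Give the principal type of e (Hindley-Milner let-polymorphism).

Answer: a -> Int

Derivation:
  unify Bool ~ Bool
\y._ : b -> Int
\x._ : a -> b -> Int
\u._ : d -> Int
\z._ : c -> d -> Int
  unify a -> b -> Int ~ c -> d -> Int
  unify a ~ c
  unify b -> Int ~ d -> Int
  unify b ~ d
  unify Int ~ Int
  unify Bool ~ Bool
  unify Bool ~ Bool
  unify c -> d -> Int ~ Bool -> e
  unify c ~ Bool
  unify d -> Int ~ e
_ _ : d -> Int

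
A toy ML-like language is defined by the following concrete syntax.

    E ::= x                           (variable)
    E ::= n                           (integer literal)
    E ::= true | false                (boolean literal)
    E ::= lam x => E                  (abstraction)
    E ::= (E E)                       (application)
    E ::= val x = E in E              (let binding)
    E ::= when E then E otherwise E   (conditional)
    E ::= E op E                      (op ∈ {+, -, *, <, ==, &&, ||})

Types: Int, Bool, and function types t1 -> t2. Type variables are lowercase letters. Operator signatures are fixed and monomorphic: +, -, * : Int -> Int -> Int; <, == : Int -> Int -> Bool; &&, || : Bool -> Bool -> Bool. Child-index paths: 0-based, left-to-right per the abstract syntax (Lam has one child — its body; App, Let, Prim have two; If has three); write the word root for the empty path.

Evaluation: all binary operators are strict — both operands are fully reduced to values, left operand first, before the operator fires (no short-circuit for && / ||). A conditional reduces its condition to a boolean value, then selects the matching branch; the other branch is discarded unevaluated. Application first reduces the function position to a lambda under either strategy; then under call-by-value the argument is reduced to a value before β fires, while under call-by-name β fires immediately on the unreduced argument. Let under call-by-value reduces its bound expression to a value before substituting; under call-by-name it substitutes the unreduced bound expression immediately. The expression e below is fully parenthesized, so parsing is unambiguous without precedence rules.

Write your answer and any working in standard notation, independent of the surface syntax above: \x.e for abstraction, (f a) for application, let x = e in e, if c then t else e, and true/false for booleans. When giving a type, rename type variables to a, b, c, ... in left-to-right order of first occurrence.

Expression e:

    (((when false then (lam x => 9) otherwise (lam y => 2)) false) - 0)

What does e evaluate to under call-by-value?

Answer: 2

Trace:
step 0: (((if false then (\x.9) else (\y.2)) false) - 0)
step 1: [if@0.0] (((\y.2) false) - 0)
step 2: [beta@0] (2 - 0)
step 3: [delta@root] 2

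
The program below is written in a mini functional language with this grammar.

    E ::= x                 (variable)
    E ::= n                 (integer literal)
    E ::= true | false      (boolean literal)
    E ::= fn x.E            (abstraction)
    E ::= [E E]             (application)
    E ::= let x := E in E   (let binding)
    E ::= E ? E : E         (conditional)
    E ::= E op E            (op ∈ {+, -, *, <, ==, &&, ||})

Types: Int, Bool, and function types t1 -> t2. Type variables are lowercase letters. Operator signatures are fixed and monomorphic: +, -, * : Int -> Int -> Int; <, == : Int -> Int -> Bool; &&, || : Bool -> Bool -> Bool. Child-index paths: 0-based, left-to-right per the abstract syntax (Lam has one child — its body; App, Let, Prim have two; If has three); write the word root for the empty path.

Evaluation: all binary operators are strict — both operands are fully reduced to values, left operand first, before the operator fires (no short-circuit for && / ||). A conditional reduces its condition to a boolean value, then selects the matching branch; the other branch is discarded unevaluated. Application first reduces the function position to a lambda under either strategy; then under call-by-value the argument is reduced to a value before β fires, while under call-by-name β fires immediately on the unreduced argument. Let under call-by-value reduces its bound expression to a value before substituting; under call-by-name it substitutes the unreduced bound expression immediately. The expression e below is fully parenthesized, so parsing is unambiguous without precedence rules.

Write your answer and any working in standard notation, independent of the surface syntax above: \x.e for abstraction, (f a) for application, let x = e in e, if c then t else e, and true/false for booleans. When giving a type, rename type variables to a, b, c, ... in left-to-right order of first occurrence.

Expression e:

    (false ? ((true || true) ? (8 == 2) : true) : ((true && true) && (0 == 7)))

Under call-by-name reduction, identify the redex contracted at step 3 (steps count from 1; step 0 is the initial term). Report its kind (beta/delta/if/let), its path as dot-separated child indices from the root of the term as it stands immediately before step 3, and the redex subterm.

Derivation:
step 0: (if false then (if (true || true) then (8 == 2) else true) else ((true && true) && (0 == 7)))
step 1: [if@root] ((true && true) && (0 == 7))
step 2: [delta@0] (true && (0 == 7))
step 3: [delta@1] (true && false)

Answer: delta at 1 : (0 == 7)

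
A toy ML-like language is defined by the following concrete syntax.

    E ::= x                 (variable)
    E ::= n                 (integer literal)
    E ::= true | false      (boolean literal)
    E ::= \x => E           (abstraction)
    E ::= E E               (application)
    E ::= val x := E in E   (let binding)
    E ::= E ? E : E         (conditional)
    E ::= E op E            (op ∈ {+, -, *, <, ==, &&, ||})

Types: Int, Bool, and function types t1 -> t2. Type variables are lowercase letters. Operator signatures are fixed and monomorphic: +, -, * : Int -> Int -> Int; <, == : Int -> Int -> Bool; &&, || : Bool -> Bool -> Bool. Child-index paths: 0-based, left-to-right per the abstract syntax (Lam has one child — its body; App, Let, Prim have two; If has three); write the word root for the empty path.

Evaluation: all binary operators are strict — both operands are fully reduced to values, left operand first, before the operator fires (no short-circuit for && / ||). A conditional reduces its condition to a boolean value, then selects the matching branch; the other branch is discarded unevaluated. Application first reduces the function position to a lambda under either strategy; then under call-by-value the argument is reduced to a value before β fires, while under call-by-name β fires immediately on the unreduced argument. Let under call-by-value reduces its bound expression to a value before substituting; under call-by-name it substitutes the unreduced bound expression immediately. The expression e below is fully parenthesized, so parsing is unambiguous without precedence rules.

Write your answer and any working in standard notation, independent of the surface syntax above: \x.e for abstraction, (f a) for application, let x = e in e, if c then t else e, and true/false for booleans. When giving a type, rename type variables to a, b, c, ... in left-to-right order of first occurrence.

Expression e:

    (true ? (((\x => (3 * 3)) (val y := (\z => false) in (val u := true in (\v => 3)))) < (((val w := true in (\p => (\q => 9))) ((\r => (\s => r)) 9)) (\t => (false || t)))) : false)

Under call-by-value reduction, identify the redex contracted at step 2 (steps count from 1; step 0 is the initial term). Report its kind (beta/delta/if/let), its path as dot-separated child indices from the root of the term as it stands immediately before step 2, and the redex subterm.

Answer: let at 0.1 : (let y = (\z.false) in (let u = true in (\v.3)))

Working:
step 0: (if true then (((\x.(3 * 3)) (let y = (\z.false) in (let u = true in (\v.3)))) < (((let w = true in (\p.(\q.9))) ((\r.(\s.r)) 9)) (\t.(false || t)))) else false)
step 1: [if@root] (((\x.(3 * 3)) (let y = (\z.false) in (let u = true in (\v.3)))) < (((let w = true in (\p.(\q.9))) ((\r.(\s.r)) 9)) (\t.(false || t))))
step 2: [let@0.1] (((\x.(3 * 3)) (let u = true in (\v.3))) < (((let w = true in (\p.(\q.9))) ((\r.(\s.r)) 9)) (\t.(false || t))))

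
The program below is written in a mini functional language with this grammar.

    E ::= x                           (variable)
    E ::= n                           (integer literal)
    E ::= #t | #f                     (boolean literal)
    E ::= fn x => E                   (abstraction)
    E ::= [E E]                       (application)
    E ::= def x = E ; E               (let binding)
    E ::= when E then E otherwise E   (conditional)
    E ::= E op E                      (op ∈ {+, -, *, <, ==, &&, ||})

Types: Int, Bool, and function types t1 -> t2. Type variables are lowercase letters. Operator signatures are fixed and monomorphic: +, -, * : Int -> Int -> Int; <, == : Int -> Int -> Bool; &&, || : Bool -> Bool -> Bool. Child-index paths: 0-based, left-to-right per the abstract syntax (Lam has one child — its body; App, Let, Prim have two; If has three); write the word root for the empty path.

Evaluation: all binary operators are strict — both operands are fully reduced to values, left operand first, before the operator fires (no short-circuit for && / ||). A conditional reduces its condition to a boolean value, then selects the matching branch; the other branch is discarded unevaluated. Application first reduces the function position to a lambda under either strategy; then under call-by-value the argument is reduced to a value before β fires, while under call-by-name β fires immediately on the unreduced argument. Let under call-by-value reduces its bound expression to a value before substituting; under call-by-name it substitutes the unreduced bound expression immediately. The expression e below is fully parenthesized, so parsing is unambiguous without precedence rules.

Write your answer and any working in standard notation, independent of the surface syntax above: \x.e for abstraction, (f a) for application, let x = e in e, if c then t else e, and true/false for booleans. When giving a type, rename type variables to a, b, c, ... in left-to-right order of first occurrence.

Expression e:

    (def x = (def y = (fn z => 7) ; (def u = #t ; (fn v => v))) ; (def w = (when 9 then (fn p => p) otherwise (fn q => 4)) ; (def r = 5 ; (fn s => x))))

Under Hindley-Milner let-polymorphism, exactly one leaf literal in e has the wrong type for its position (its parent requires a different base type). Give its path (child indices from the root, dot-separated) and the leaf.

Working:
\z._ : a -> Int
let y : forall. a -> Int
let u : Bool
v : b
\v._ : b -> b
let x : forall. b -> b
  unify Int ~ Bool
  FAIL: mismatch Int ~ Bool

Answer: 1.0.0 : 9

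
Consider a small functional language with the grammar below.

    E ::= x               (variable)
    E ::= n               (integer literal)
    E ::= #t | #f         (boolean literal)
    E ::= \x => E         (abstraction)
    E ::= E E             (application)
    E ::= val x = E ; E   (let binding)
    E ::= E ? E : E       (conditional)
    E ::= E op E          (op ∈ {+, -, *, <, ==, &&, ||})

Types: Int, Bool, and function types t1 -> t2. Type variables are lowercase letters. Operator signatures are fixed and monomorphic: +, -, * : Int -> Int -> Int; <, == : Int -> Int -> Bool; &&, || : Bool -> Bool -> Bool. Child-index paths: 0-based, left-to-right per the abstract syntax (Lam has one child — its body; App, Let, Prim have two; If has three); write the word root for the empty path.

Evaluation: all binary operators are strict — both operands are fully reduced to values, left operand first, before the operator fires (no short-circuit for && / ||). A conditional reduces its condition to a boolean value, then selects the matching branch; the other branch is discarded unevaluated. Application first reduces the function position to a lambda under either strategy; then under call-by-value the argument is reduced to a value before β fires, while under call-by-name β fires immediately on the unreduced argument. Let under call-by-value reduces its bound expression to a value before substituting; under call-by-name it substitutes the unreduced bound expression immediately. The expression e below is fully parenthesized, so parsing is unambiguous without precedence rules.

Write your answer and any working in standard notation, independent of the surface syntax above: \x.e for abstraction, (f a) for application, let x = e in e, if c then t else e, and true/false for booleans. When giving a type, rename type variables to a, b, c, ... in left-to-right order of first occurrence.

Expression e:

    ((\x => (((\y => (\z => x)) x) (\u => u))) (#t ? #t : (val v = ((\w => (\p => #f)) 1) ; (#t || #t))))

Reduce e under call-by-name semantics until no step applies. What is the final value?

Derivation:
step 0: ((\x.(((\y.(\z.x)) x) (\u.u))) (if true then true else (let v = ((\w.(\p.false)) 1) in (true || true))))
step 1: [beta@root] (((\y.(\z.(if true then true else (let v = ((\w.(\p.false)) 1) in (true || true))))) (if true then true else (let v = ((\w.(\p.false)) 1) in (true || true)))) (\u.u))
step 2: [beta@0] ((\z.(if true then true else (let v = ((\w.(\p.false)) 1) in (true || true)))) (\u.u))
step 3: [beta@root] (if true then true else (let v = ((\w.(\p.false)) 1) in (true || true)))
step 4: [if@root] true

Answer: true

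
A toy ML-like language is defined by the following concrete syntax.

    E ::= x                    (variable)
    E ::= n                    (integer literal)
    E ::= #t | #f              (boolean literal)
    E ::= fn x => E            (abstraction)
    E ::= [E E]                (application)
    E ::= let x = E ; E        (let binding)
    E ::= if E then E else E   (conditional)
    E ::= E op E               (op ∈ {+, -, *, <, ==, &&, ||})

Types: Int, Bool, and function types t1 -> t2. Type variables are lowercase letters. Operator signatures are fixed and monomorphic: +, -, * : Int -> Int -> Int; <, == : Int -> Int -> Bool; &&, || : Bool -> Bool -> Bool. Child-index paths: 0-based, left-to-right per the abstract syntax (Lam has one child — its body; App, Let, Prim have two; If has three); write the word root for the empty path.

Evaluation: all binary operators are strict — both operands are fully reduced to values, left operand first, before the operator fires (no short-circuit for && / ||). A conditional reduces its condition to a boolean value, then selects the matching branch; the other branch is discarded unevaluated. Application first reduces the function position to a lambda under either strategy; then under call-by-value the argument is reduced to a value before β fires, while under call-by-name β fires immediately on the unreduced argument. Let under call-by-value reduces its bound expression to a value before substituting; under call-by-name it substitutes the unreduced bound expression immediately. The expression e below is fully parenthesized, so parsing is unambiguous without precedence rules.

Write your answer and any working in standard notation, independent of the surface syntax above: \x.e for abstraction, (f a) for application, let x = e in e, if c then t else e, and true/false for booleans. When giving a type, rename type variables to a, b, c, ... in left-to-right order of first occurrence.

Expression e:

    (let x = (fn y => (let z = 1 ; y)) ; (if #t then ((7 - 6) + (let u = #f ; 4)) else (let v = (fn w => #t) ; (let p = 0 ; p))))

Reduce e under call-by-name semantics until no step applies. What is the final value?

Answer: 5

Trace:
step 0: (let x = (\y.(let z = 1 in y)) in (if true then ((7 - 6) + (let u = false in 4)) else (let v = (\w.true) in (let p = 0 in p))))
step 1: [let@root] (if true then ((7 - 6) + (let u = false in 4)) else (let v = (\w.true) in (let p = 0 in p)))
step 2: [if@root] ((7 - 6) + (let u = false in 4))
step 3: [delta@0] (1 + (let u = false in 4))
step 4: [let@1] (1 + 4)
step 5: [delta@root] 5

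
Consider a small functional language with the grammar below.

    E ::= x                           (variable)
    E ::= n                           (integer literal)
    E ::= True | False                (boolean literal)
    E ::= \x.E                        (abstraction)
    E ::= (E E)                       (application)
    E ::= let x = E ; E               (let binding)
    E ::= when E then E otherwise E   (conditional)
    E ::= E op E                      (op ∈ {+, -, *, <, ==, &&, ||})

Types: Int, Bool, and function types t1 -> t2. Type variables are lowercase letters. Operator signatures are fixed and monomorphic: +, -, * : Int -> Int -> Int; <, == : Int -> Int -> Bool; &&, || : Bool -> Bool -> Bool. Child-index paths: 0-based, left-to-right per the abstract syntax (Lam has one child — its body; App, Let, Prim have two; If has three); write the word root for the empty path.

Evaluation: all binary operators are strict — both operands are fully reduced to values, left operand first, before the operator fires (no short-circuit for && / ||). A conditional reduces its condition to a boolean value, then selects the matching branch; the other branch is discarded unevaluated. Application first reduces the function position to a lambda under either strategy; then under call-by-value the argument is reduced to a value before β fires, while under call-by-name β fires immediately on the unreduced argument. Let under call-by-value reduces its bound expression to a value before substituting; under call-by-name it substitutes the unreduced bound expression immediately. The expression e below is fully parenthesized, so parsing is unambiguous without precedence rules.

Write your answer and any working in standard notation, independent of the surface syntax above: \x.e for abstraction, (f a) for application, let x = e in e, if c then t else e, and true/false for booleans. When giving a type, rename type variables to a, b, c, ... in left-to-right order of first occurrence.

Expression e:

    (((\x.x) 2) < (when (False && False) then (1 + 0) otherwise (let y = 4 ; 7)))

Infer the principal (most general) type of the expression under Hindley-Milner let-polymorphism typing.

Answer: Bool

Derivation:
x : a
\x._ : a -> a
  unify a -> a ~ Int -> b
  unify a ~ Int
  unify Int ~ b
_ _ : Int
  unify Int ~ Int
  unify Bool ~ Bool
  unify Bool ~ Bool
  unify Bool ~ Bool
  unify Int ~ Int
  unify Int ~ Int
let y : Int
  unify Int ~ Int
  unify Int ~ Int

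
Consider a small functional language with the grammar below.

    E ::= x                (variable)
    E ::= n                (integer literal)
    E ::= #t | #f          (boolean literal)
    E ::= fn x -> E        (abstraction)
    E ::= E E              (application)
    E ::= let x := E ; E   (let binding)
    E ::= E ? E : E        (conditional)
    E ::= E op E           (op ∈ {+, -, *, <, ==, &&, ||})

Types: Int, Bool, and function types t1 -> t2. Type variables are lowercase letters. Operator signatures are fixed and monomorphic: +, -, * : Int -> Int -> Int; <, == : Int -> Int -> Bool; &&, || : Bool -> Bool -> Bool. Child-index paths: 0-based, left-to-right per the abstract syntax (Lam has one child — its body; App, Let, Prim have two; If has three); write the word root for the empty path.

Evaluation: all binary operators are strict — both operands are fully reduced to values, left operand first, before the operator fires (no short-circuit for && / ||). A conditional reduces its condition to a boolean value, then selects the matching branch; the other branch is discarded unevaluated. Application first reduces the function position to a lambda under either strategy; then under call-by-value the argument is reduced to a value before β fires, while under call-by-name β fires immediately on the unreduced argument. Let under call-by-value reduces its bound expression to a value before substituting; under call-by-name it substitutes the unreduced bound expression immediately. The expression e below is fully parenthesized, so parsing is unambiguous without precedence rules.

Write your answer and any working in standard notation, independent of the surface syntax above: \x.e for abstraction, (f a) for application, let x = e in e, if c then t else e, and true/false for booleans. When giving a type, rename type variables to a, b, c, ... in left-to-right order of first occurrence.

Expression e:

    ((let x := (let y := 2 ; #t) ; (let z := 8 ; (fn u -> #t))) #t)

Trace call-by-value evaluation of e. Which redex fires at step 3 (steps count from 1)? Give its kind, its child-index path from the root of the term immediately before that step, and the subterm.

Answer: let at 0 : (let z = 8 in (\u.true))

Working:
step 0: ((let x = (let y = 2 in true) in (let z = 8 in (\u.true))) true)
step 1: [let@0.0] ((let x = true in (let z = 8 in (\u.true))) true)
step 2: [let@0] ((let z = 8 in (\u.true)) true)
step 3: [let@0] ((\u.true) true)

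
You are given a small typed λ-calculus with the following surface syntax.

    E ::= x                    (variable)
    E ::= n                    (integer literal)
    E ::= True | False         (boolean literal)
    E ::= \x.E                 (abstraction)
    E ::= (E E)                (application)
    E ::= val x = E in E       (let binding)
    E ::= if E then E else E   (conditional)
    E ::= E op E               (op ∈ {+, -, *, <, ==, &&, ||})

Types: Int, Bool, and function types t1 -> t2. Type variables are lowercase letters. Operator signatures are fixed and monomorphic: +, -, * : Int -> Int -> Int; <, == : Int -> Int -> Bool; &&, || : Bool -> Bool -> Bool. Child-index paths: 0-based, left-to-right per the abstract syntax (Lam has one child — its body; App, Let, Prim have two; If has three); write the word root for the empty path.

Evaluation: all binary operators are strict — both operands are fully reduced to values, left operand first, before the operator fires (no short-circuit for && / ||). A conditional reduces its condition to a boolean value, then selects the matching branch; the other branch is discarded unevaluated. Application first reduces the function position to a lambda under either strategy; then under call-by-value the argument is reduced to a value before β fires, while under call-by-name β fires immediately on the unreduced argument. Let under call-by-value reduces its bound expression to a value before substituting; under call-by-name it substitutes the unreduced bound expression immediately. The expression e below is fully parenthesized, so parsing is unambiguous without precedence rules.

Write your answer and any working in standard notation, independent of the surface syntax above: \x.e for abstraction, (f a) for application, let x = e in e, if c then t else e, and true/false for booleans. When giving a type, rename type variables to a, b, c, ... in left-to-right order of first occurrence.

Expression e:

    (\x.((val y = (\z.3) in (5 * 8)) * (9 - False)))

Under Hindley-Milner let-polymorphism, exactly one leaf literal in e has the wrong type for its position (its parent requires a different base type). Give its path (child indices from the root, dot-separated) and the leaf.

Derivation:
\z._ : b -> Int
let y : forall. b -> Int
  unify Int ~ Int
  unify Int ~ Int
  unify Int ~ Int
  unify Int ~ Int
  unify Bool ~ Int
  FAIL: mismatch Bool ~ Int

Answer: 0.1.1 : false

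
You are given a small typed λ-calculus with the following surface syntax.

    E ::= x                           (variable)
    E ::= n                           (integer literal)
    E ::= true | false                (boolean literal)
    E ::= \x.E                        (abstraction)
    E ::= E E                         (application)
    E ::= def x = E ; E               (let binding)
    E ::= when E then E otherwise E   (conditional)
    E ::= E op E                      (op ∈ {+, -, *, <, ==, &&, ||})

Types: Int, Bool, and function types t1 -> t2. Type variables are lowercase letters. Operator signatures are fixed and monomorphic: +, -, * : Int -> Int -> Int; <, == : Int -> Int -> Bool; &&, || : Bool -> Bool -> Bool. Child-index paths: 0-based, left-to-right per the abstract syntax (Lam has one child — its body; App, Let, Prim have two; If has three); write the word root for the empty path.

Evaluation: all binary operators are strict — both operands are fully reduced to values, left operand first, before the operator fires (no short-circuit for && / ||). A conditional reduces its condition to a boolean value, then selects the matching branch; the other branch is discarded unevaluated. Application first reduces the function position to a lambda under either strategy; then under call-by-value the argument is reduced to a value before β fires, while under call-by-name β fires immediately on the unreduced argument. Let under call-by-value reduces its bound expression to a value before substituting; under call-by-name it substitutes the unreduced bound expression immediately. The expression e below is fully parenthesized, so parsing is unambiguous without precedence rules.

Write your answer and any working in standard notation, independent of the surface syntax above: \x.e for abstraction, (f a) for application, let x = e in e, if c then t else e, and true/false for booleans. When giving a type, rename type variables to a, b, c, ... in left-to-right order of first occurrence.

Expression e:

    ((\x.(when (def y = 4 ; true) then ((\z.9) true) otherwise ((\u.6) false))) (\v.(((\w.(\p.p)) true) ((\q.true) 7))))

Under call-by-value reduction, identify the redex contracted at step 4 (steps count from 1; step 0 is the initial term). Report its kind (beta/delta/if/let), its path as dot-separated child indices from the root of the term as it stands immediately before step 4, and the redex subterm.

Answer: beta at root : ((\z.9) true)

Working:
step 0: ((\x.(if (let y = 4 in true) then ((\z.9) true) else ((\u.6) false))) (\v.(((\w.(\p.p)) true) ((\q.true) 7))))
step 1: [beta@root] (if (let y = 4 in true) then ((\z.9) true) else ((\u.6) false))
step 2: [let@0] (if true then ((\z.9) true) else ((\u.6) false))
step 3: [if@root] ((\z.9) true)
step 4: [beta@root] 9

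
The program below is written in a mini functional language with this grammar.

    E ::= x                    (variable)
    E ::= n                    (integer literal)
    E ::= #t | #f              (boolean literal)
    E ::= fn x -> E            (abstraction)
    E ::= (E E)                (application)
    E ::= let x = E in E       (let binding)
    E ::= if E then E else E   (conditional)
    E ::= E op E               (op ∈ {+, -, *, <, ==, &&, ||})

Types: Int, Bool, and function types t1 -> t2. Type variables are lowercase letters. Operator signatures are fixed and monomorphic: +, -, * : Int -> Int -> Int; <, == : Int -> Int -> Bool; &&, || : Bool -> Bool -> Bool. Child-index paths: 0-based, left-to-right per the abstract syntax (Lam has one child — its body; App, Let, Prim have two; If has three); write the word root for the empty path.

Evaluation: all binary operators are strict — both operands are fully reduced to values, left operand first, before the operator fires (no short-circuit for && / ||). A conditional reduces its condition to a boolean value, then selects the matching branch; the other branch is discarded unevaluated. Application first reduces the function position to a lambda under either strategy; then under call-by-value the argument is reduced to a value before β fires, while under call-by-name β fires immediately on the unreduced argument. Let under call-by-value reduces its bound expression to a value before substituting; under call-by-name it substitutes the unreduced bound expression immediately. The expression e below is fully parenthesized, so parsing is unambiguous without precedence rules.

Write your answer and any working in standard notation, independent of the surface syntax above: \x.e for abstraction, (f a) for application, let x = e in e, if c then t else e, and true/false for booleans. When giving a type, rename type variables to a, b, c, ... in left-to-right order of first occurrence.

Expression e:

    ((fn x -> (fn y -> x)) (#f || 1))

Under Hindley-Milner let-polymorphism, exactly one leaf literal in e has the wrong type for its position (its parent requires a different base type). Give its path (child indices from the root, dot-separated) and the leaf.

Working:
x : a
\y._ : b -> a
\x._ : a -> b -> a
  unify Bool ~ Bool
  unify Int ~ Bool
  FAIL: mismatch Int ~ Bool

Answer: 1.1 : 1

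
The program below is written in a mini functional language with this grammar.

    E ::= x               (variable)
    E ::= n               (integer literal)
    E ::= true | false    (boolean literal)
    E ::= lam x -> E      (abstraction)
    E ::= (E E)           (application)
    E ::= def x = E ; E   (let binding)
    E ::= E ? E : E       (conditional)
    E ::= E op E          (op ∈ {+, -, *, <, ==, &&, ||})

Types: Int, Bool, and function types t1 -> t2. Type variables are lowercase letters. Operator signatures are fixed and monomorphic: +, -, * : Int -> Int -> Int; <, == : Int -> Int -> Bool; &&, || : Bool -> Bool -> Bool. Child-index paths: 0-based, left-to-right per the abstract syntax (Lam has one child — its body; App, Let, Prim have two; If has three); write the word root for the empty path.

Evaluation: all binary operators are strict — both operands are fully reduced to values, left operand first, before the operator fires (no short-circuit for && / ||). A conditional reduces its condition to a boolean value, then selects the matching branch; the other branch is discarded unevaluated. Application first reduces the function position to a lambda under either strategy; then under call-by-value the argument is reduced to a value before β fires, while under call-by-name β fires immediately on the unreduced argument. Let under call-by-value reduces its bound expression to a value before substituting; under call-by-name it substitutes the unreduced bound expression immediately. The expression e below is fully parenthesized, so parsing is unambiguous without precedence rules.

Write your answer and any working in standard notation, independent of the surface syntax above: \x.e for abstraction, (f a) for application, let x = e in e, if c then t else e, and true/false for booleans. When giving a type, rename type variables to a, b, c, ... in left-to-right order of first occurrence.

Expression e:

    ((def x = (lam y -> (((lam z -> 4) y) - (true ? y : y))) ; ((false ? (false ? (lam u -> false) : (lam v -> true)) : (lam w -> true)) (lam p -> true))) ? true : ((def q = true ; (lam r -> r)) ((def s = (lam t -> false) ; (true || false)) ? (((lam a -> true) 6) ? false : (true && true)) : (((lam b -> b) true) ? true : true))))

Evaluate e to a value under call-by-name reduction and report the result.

Answer: true

Trace:
step 0: (if (let x = (\y.(((\z.4) y) - (if true then y else y))) in ((if false then (if false then (\u.false) else (\v.true)) else (\w.true)) (\p.true))) then true else ((let q = true in (\r.r)) (if (let s = (\t.false) in (true || false)) then (if ((\a.true) 6) then false else (true && true)) else (if ((\b.b) true) then true else true))))
step 1: [let@0] (if ((if false then (if false then (\u.false) else (\v.true)) else (\w.true)) (\p.true)) then true else ((let q = true in (\r.r)) (if (let s = (\t.false) in (true || false)) then (if ((\a.true) 6) then false else (true && true)) else (if ((\b.b) true) then true else true))))
step 2: [if@0.0] (if ((\w.true) (\p.true)) then true else ((let q = true in (\r.r)) (if (let s = (\t.false) in (true || false)) then (if ((\a.true) 6) then false else (true && true)) else (if ((\b.b) true) then true else true))))
step 3: [beta@0] (if true then true else ((let q = true in (\r.r)) (if (let s = (\t.false) in (true || false)) then (if ((\a.true) 6) then false else (true && true)) else (if ((\b.b) true) then true else true))))
step 4: [if@root] true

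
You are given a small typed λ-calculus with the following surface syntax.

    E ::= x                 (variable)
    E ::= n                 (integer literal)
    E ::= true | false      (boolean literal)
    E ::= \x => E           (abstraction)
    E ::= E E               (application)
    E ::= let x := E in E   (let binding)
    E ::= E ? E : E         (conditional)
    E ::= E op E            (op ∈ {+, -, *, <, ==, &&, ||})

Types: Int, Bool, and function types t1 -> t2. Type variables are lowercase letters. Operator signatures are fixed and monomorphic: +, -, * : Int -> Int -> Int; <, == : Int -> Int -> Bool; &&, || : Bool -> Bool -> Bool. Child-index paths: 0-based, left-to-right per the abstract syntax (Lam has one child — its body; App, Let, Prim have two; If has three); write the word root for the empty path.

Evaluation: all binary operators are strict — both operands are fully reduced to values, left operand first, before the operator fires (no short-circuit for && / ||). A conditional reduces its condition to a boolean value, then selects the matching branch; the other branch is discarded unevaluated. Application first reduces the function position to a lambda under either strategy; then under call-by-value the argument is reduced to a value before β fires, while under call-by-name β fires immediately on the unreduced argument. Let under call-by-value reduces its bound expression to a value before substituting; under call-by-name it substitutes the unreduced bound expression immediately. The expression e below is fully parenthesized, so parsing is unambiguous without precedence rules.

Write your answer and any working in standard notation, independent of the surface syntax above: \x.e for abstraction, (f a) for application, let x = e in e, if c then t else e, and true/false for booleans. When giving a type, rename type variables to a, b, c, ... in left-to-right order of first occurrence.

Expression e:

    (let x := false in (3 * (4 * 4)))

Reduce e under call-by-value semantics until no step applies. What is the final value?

Trace:
step 0: (let x = false in (3 * (4 * 4)))
step 1: [let@root] (3 * (4 * 4))
step 2: [delta@1] (3 * 16)
step 3: [delta@root] 48

Answer: 48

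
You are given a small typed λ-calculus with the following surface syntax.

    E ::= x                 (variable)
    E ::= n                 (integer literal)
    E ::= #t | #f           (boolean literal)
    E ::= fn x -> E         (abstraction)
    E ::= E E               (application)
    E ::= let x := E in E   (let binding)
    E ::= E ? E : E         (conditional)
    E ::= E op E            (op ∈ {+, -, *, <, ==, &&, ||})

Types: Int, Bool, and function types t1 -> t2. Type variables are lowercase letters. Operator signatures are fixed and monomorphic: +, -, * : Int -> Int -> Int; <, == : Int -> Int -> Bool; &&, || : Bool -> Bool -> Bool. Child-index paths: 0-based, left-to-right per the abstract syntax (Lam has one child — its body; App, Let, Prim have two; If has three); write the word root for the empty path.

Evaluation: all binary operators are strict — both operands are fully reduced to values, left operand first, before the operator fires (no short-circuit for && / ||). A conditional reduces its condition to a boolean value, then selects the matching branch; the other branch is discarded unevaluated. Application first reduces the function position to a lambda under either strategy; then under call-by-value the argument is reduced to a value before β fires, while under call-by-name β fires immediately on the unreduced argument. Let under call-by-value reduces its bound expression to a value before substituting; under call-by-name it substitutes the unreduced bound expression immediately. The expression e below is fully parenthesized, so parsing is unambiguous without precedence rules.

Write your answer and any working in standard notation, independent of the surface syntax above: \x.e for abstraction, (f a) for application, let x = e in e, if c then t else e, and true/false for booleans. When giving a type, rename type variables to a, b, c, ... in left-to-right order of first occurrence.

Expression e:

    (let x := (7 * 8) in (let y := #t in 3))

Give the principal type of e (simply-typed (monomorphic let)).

Answer: Int

Trace:
  unify Int ~ Int
  unify Int ~ Int
let x : Int
let y : Bool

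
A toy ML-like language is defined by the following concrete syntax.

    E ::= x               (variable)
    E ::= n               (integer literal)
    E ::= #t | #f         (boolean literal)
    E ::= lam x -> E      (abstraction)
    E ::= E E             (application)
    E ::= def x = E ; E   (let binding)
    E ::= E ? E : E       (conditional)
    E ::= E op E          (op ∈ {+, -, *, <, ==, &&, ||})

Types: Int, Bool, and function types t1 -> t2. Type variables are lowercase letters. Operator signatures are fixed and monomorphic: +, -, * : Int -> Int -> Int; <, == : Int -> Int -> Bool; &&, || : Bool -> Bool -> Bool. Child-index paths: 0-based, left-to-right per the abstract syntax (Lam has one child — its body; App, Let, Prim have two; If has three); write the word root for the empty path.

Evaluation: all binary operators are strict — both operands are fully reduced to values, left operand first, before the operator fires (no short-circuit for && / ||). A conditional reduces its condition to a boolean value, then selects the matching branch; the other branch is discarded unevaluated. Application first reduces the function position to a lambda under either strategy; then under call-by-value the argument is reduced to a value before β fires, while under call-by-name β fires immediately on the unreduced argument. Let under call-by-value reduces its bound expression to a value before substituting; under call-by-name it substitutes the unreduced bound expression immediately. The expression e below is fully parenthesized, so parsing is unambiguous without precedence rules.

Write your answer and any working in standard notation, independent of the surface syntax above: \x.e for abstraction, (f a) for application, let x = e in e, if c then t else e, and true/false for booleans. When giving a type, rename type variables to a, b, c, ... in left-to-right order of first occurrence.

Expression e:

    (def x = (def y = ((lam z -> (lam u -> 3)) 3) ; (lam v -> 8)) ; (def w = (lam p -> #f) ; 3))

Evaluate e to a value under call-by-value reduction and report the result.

Answer: 3

Working:
step 0: (let x = (let y = ((\z.(\u.3)) 3) in (\v.8)) in (let w = (\p.false) in 3))
step 1: [beta@0.0] (let x = (let y = (\u.3) in (\v.8)) in (let w = (\p.false) in 3))
step 2: [let@0] (let x = (\v.8) in (let w = (\p.false) in 3))
step 3: [let@root] (let w = (\p.false) in 3)
step 4: [let@root] 3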